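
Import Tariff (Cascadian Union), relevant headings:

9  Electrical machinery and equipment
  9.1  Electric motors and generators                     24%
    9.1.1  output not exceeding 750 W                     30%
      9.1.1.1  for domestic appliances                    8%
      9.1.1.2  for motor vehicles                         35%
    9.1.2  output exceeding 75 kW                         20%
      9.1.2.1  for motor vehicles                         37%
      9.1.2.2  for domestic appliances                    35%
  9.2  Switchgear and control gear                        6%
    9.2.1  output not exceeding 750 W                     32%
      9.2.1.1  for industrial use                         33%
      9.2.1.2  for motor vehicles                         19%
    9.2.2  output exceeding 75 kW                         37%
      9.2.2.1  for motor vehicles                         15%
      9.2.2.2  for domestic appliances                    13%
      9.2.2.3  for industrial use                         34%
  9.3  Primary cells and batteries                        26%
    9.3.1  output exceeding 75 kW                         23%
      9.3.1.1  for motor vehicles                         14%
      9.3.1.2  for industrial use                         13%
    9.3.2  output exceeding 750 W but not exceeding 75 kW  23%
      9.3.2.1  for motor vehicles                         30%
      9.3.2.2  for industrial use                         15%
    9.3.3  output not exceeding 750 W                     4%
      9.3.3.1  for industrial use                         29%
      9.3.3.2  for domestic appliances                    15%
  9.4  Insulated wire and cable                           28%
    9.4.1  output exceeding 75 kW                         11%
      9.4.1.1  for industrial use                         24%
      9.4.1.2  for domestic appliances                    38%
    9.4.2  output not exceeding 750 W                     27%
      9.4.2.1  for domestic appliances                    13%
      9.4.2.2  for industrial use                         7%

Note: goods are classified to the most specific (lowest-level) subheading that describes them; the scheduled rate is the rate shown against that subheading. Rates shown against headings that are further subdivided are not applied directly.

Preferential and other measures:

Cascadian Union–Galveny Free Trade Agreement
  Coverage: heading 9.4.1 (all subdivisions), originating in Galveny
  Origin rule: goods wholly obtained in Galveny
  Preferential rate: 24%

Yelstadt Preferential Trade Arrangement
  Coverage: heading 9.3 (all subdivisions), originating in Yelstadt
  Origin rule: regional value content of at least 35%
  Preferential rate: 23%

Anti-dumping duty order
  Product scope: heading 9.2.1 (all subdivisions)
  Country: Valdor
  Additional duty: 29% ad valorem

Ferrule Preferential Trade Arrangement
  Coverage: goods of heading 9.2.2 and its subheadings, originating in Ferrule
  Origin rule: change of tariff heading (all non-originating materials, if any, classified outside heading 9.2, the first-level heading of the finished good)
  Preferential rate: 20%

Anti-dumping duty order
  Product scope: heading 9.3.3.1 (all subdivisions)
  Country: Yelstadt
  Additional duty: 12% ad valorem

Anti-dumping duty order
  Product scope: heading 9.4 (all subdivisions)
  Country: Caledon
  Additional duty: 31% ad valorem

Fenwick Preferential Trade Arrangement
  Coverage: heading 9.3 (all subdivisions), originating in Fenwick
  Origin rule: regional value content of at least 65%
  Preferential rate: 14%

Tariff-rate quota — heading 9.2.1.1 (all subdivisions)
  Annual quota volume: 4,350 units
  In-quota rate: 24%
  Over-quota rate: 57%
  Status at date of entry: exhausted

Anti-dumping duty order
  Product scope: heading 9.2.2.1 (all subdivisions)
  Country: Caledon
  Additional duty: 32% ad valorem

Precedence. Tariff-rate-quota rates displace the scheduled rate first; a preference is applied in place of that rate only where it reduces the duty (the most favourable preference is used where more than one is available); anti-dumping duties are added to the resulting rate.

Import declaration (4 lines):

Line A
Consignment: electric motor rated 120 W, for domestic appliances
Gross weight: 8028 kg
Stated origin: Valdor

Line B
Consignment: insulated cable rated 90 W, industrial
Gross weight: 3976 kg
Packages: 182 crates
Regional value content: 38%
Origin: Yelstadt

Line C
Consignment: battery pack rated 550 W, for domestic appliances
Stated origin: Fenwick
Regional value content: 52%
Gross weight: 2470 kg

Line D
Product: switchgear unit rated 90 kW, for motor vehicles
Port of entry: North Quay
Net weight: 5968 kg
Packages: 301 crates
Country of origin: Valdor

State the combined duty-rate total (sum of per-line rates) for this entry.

45%

Line A: electric motor → 9.1; rated 120 W → 9.1.1; for domestic appliances → 9.1.1.1. Scheduled 8%. No special measure applies. → 8%.
Line B: insulated cable → 9.4; rated 90 W → 9.4.2; industrial → 9.4.2.2. Scheduled 7%. Yelstadt agreement on 9.3: 9.4.2.2 not covered. → 7%.
Line C: battery pack → 9.3; rated 550 W → 9.3.3; for domestic appliances → 9.3.3.2. Scheduled 15%. Fenwick agreement on 9.3: RVC < 65%. → 15%.
Line D: switchgear unit → 9.2; rated 90 kW → 9.2.2; for motor vehicles → 9.2.2.1. Scheduled 15%. No special measure applies. → 15%.
Sum: 8% + 7% + 15% + 15% = 45%.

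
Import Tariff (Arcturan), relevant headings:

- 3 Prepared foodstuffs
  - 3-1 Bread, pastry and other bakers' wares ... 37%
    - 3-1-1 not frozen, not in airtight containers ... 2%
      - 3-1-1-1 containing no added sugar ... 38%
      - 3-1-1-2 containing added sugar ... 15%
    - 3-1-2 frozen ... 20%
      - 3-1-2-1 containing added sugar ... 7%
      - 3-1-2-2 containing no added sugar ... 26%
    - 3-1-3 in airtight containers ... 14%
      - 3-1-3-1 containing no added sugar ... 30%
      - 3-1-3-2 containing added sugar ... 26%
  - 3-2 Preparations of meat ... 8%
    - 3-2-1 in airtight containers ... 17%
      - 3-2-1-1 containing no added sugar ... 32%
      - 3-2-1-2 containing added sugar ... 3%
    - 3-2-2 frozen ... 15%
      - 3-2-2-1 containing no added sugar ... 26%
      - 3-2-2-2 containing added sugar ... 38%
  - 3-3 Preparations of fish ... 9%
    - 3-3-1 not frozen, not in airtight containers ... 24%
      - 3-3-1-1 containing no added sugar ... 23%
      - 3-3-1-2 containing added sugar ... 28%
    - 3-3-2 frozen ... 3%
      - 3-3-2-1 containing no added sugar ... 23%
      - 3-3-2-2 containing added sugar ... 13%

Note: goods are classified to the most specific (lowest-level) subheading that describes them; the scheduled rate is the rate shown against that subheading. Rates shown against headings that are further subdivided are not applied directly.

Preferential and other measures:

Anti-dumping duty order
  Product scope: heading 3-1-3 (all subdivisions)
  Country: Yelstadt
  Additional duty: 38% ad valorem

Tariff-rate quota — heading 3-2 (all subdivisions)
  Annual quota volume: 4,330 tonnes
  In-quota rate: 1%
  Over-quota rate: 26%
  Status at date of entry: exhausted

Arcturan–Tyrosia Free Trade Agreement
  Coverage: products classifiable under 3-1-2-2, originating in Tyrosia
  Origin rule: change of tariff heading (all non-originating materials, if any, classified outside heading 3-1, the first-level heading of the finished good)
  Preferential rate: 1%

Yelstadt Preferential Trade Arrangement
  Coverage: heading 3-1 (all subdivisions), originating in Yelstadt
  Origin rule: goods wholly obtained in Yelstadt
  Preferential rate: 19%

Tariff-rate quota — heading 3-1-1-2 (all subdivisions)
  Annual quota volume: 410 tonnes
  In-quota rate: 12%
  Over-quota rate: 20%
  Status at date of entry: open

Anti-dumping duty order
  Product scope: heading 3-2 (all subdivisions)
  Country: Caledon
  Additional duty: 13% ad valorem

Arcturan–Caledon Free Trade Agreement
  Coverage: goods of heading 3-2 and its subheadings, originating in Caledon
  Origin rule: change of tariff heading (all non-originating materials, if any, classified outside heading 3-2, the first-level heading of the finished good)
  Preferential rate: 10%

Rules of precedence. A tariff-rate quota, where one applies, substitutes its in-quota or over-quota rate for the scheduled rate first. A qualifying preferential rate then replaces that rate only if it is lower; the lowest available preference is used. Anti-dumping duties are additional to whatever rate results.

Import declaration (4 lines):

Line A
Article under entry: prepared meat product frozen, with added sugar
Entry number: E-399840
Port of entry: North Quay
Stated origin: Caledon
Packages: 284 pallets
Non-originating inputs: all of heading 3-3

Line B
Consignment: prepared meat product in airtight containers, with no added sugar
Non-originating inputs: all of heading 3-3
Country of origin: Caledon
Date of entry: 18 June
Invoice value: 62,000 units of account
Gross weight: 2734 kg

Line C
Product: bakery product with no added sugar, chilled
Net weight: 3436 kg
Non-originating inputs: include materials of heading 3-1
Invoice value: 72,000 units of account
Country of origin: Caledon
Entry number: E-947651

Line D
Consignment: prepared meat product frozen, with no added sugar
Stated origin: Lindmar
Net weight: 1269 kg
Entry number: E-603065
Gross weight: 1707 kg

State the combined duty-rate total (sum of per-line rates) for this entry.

110%

Line A: prepared meat product → 3-2; frozen → 3-2-2; with added sugar → 3-2-2-2. Scheduled 38%. quota on 3-2 exhausted → over-quota 26%; Caledon agreement on 3-2: CTH met → 10% available; preferential 10%; anti-dumping (Caledon, 3-2): +13%; total 10% + 13% = 23%. → 23%.
Line B: prepared meat product → 3-2; in airtight containers → 3-2-1; with no added sugar → 3-2-1-1. Scheduled 32%. quota on 3-2 exhausted → over-quota 26%; Caledon agreement on 3-2: CTH met → 10% available; preferential 10%; anti-dumping (Caledon, 3-2): +13%; total 10% + 13% = 23%. → 23%.
Line C: bakery product → 3-1; chilled → 3-1-1; with no added sugar → 3-1-1-1. Scheduled 38%. Caledon agreement on 3-2: 3-1-1-1 not covered. → 38%.
Line D: prepared meat product → 3-2; frozen → 3-2-2; with no added sugar → 3-2-2-1. Scheduled 26%. quota on 3-2 exhausted → over-quota 26%. → 26%.
Sum: 23% + 23% + 38% + 26% = 110%.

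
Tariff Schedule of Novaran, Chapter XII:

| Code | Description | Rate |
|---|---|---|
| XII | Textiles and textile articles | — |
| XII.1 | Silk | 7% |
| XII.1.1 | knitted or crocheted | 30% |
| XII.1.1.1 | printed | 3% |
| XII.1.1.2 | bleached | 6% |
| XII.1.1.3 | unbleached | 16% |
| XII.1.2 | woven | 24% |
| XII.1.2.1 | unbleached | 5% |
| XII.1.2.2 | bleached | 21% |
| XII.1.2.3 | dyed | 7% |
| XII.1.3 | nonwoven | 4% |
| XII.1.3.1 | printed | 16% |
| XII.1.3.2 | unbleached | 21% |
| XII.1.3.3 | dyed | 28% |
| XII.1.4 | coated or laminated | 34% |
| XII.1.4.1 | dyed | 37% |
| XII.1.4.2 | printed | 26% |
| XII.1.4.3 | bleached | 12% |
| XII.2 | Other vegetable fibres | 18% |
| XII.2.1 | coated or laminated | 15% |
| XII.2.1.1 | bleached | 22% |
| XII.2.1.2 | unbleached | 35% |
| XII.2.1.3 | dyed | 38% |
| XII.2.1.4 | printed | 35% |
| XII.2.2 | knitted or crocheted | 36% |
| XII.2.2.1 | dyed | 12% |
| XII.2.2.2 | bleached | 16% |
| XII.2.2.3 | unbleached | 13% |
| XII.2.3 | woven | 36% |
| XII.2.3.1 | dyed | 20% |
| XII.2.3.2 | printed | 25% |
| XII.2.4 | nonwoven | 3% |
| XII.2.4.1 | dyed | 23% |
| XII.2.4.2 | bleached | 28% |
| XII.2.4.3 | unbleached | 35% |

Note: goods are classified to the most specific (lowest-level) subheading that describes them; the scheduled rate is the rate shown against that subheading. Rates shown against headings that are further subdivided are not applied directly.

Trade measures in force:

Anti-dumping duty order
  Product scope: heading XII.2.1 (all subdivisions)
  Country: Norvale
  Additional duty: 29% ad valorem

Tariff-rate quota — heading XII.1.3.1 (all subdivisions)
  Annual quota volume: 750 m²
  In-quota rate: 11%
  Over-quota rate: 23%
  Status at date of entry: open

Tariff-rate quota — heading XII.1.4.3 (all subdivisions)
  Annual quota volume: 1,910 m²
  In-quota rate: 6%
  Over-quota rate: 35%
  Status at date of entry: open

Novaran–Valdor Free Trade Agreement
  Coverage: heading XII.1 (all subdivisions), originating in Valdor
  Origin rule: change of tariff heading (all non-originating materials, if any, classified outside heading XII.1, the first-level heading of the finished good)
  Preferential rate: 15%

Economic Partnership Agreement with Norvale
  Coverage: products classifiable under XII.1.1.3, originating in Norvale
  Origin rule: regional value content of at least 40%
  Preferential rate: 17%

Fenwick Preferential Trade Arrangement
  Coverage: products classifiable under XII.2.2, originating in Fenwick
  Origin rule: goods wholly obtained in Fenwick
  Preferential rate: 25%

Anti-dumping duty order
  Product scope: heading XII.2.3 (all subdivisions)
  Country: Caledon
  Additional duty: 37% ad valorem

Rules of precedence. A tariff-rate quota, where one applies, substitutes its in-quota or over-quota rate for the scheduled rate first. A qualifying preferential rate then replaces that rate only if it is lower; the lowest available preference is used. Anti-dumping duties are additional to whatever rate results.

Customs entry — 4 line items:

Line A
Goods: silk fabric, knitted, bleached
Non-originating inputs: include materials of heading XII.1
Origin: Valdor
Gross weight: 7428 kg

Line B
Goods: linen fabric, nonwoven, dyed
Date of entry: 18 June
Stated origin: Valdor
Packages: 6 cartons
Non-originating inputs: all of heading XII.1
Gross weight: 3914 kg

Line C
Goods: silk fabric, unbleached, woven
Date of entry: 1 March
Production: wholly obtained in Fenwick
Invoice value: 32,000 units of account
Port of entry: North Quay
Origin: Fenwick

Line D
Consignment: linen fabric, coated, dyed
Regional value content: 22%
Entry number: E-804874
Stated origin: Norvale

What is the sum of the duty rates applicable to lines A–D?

Line A: silk → XII.1; knitted → XII.1.1; bleached → XII.1.1.2. Scheduled 6%. Valdor agreement on XII.1: CTH not met. → 6%.
Line B: linen → XII.2; nonwoven → XII.2.4; dyed → XII.2.4.1. Scheduled 23%. Valdor agreement on XII.1: XII.2.4.1 not covered. → 23%.
Line C: silk → XII.1; woven → XII.1.2; unbleached → XII.1.2.1. Scheduled 5%. Fenwick agreement on XII.2.2: XII.1.2.1 not covered. → 5%.
Line D: linen → XII.2; coated → XII.2.1; dyed → XII.2.1.3. Scheduled 38%. Norvale agreement on XII.1.1.3: XII.2.1.3 not covered; anti-dumping (Norvale, XII.2.1): +29%; total 38% + 29% = 67%. → 67%.
Sum: 6% + 23% + 5% + 67% = 101%.

101%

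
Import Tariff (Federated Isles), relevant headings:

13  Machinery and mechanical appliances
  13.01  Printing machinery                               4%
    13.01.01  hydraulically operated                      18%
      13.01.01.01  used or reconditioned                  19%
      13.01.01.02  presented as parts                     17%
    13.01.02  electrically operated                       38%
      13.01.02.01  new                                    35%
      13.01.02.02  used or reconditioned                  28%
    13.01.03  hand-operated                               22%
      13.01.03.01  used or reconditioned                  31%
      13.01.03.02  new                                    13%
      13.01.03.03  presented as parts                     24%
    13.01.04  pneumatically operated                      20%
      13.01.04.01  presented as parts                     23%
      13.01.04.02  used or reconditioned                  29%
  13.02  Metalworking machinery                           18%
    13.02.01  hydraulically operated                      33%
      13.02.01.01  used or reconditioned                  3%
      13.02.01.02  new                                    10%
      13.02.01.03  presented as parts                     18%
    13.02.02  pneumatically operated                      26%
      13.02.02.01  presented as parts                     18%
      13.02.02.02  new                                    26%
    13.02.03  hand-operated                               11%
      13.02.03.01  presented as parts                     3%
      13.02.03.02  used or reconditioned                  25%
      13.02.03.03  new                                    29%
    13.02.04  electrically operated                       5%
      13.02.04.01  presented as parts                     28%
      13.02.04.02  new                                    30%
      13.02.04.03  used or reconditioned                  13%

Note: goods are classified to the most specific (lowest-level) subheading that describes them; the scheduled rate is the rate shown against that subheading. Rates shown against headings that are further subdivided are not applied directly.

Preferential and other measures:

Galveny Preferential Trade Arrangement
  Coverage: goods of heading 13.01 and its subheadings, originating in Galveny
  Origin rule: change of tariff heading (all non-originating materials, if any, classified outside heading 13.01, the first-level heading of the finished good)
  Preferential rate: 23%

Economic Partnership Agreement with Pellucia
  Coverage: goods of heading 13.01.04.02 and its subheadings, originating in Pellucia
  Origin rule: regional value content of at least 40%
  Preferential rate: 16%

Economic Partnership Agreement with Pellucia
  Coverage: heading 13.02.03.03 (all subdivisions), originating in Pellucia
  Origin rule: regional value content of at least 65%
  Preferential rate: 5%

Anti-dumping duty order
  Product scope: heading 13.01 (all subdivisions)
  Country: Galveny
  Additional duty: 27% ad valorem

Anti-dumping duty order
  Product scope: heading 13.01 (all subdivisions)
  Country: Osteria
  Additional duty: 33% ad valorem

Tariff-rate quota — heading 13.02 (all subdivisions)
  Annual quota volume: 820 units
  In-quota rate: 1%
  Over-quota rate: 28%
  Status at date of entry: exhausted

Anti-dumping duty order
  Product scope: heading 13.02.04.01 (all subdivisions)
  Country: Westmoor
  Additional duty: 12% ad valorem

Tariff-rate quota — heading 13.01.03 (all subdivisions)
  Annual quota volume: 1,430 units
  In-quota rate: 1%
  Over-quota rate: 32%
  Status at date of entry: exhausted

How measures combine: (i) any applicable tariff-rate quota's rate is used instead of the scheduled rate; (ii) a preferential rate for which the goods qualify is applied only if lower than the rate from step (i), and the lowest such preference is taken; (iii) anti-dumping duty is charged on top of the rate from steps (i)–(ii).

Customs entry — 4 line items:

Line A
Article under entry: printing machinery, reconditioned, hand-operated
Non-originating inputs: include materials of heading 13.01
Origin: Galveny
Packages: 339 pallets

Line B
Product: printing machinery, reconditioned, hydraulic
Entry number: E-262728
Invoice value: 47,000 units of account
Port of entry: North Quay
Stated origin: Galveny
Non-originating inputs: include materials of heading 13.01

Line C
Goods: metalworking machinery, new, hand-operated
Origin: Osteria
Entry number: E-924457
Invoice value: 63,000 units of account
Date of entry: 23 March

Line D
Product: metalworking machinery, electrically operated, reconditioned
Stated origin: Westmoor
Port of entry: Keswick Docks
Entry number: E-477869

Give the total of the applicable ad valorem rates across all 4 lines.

Line A: printing → 13.01; hand-operated → 13.01.03; reconditioned → 13.01.03.01. Scheduled 31%. quota on 13.01.03 exhausted → over-quota 32%; Galveny agreement on 13.01: CTH not met; anti-dumping (Galveny, 13.01): +27%; total 32% + 27% = 59%. → 59%.
Line B: printing → 13.01; hydraulic → 13.01.01; reconditioned → 13.01.01.01. Scheduled 19%. Galveny agreement on 13.01: CTH not met; anti-dumping (Galveny, 13.01): +27%; total 19% + 27% = 46%. → 46%.
Line C: metalworking → 13.02; hand-operated → 13.02.03; new → 13.02.03.03. Scheduled 29%. quota on 13.02 exhausted → over-quota 28%. → 28%.
Line D: metalworking → 13.02; electrically operated → 13.02.04; reconditioned → 13.02.04.03. Scheduled 13%. quota on 13.02 exhausted → over-quota 28%. → 28%.
Sum: 59% + 46% + 28% + 28% = 161%.

161%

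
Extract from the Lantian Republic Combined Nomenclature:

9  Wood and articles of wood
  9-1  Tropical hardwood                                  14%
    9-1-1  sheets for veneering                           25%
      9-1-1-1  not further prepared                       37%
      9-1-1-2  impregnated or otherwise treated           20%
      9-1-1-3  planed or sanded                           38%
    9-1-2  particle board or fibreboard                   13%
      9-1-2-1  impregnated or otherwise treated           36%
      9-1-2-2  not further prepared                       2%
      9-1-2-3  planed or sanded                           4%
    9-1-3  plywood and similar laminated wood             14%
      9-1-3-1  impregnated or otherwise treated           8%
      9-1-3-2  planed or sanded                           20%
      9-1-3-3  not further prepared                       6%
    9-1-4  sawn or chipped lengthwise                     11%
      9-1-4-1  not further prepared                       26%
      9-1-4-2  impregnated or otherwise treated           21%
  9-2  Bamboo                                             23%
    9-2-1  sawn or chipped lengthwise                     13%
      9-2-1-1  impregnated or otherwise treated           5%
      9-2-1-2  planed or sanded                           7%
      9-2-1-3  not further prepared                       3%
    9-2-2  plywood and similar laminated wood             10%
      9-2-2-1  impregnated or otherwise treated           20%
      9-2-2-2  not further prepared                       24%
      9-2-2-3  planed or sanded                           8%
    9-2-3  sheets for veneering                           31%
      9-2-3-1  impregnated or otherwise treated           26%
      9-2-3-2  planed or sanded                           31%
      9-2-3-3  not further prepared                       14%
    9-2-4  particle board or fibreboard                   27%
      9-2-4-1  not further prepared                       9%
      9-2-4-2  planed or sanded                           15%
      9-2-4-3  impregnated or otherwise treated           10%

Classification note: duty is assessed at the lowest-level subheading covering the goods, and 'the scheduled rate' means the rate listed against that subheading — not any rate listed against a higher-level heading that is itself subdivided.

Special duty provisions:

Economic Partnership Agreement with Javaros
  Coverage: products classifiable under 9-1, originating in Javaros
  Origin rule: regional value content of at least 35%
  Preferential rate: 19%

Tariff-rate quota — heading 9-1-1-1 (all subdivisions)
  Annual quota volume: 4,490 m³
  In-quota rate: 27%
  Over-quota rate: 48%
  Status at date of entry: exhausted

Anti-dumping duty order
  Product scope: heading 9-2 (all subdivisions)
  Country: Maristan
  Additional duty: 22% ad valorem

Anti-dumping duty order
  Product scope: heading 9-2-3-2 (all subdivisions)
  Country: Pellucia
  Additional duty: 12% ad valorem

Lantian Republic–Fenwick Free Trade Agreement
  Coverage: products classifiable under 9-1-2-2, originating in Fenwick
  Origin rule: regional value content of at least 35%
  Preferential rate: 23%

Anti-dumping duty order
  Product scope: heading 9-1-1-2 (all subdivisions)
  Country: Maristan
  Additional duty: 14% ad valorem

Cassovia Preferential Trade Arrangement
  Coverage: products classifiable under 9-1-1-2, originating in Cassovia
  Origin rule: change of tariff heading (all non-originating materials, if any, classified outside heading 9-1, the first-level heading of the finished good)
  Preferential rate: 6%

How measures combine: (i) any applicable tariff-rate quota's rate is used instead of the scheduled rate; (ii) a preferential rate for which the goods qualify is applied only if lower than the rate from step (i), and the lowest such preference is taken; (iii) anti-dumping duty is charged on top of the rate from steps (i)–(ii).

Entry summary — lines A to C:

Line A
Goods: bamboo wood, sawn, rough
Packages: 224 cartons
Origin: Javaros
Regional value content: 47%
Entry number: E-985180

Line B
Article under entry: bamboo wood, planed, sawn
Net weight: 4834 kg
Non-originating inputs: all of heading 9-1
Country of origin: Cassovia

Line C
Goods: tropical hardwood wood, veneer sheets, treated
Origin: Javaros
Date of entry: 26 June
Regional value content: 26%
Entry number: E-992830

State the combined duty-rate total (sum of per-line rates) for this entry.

30%

Line A: bamboo → 9-2; sawn → 9-2-1; rough → 9-2-1-3. Scheduled 3%. Javaros agreement on 9-1: 9-2-1-3 not covered. → 3%.
Line B: bamboo → 9-2; sawn → 9-2-1; planed → 9-2-1-2. Scheduled 7%. Cassovia agreement on 9-1-1-2: 9-2-1-2 not covered. → 7%.
Line C: tropical hardwood → 9-1; veneer sheets → 9-1-1; treated → 9-1-1-2. Scheduled 20%. Javaros agreement on 9-1: RVC < 35%. → 20%.
Sum: 3% + 7% + 20% = 30%.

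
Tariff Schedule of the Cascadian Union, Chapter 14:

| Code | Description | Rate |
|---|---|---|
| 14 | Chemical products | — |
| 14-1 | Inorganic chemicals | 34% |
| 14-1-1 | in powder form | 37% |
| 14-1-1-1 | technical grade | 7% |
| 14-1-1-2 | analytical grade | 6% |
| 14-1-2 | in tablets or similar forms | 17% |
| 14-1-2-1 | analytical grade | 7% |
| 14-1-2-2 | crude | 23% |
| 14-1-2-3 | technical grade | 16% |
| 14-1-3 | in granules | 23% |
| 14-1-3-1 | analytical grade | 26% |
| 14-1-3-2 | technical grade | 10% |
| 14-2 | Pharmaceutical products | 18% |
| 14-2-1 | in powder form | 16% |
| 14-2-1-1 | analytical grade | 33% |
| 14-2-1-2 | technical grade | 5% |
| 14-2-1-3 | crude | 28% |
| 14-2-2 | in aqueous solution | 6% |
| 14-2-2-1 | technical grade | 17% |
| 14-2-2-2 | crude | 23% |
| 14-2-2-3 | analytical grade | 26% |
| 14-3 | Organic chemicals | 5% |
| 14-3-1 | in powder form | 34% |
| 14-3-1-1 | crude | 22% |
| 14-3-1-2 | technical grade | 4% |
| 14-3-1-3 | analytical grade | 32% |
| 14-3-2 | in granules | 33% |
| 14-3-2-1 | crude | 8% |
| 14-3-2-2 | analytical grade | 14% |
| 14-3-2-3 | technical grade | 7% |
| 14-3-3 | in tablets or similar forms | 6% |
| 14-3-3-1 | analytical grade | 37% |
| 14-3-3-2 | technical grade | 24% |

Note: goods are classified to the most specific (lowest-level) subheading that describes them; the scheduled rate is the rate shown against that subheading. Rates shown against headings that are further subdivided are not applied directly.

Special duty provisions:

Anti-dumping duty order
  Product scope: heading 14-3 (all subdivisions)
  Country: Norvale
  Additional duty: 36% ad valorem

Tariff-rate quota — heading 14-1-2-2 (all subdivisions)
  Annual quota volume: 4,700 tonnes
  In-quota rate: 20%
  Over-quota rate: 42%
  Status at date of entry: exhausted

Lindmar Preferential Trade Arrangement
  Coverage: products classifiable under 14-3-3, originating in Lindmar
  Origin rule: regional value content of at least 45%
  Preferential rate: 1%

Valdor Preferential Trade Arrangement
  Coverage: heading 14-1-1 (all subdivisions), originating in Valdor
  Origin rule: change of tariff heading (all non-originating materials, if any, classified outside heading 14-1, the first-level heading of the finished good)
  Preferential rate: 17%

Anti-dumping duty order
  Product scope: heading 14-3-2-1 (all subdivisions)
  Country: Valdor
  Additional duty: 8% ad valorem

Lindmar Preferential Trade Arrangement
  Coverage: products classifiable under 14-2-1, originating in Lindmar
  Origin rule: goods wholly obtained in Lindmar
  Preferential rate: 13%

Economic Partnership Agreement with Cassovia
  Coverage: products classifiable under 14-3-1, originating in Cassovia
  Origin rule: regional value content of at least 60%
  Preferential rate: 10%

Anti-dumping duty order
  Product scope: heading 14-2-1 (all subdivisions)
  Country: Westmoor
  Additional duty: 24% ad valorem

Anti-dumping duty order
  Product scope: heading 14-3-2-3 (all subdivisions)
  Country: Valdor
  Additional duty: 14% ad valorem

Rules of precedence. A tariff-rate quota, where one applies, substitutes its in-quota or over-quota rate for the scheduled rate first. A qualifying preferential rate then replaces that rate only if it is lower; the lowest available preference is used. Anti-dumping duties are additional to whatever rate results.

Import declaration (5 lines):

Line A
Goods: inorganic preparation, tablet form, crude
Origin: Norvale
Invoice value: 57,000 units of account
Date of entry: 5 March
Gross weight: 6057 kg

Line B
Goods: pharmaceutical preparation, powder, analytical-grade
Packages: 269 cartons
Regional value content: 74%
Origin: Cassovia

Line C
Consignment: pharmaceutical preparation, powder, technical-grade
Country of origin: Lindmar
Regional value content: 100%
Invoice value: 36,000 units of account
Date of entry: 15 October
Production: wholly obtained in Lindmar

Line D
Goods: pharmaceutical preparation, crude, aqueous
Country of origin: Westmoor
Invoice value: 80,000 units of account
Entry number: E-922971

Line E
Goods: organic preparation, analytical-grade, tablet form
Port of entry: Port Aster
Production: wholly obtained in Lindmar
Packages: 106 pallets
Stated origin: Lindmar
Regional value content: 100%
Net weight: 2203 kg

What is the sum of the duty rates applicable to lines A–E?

104%

Line A: inorganic → 14-1; tablet form → 14-1-2; crude → 14-1-2-2. Scheduled 23%. quota on 14-1-2-2 exhausted → over-quota 42%. → 42%.
Line B: pharmaceutical → 14-2; powder → 14-2-1; analytical-grade → 14-2-1-1. Scheduled 33%. Cassovia agreement on 14-3-1: 14-2-1-1 not covered. → 33%.
Line C: pharmaceutical → 14-2; powder → 14-2-1; technical-grade → 14-2-1-2. Scheduled 5%. Lindmar agreement on 14-3-3: 14-2-1-2 not covered; Lindmar agreement on 14-2-1: wholly obtained → 13% available; preference 13% not lower than 5% → no reduction. → 5%.
Line D: pharmaceutical → 14-2; aqueous → 14-2-2; crude → 14-2-2-2. Scheduled 23%. No special measure applies. → 23%.
Line E: organic → 14-3; tablet form → 14-3-3; analytical-grade → 14-3-3-1. Scheduled 37%. Lindmar agreement on 14-3-3: RVC ≥ 45% → 1% available; Lindmar agreement on 14-2-1: 14-3-3-1 not covered; preferential 1%. → 1%.
Sum: 42% + 33% + 5% + 23% + 1% = 104%.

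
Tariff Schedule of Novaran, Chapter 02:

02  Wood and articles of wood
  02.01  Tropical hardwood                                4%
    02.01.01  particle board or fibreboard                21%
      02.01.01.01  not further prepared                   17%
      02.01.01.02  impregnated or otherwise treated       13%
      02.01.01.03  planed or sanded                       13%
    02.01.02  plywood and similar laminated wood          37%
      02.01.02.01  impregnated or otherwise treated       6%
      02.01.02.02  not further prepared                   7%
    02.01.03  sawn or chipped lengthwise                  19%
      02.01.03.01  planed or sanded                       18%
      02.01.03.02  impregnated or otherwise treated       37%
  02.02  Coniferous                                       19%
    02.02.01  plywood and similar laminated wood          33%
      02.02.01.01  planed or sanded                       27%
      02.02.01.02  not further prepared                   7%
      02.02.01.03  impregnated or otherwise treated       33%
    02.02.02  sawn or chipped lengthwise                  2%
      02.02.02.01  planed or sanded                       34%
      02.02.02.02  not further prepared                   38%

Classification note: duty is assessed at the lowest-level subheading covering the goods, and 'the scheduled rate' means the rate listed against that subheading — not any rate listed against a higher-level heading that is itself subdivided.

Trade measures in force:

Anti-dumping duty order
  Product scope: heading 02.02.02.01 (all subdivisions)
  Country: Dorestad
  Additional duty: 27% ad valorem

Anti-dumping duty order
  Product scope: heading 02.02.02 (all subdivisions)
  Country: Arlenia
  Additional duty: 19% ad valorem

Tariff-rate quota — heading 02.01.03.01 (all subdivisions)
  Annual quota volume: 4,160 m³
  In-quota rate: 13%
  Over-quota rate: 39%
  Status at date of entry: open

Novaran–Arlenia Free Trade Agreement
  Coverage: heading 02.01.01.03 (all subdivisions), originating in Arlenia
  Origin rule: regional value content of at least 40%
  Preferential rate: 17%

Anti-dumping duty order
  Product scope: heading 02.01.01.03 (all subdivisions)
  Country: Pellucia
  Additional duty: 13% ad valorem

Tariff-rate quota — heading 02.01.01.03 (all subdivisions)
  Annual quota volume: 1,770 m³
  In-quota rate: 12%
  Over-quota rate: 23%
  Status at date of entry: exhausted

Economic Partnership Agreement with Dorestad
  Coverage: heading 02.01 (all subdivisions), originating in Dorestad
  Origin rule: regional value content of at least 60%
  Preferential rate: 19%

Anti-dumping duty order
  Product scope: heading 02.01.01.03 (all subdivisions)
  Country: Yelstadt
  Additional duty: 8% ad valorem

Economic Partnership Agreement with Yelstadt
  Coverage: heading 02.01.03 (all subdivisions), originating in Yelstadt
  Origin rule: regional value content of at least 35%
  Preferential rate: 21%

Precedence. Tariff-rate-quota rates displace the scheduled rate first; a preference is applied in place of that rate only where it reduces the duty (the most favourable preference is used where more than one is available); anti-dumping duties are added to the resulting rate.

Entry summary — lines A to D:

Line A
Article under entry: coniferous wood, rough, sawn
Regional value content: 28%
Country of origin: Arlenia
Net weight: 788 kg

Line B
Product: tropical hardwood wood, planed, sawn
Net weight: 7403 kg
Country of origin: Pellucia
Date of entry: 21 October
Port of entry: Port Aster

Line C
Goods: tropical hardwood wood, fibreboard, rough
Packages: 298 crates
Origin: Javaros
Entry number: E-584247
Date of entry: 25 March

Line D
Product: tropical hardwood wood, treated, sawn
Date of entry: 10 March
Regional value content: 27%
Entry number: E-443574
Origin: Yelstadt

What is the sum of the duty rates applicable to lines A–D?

Line A: coniferous → 02.02; sawn → 02.02.02; rough → 02.02.02.02. Scheduled 38%. Arlenia agreement on 02.01.01.03: 02.02.02.02 not covered; anti-dumping (Arlenia, 02.02.02): +19%; total 38% + 19% = 57%. → 57%.
Line B: tropical hardwood → 02.01; sawn → 02.01.03; planed → 02.01.03.01. Scheduled 18%. quota on 02.01.03.01 open → in-quota 13%. → 13%.
Line C: tropical hardwood → 02.01; fibreboard → 02.01.01; rough → 02.01.01.01. Scheduled 17%. No special measure applies. → 17%.
Line D: tropical hardwood → 02.01; sawn → 02.01.03; treated → 02.01.03.02. Scheduled 37%. Yelstadt agreement on 02.01.03: RVC < 35%. → 37%.
Sum: 57% + 13% + 17% + 37% = 124%.

124%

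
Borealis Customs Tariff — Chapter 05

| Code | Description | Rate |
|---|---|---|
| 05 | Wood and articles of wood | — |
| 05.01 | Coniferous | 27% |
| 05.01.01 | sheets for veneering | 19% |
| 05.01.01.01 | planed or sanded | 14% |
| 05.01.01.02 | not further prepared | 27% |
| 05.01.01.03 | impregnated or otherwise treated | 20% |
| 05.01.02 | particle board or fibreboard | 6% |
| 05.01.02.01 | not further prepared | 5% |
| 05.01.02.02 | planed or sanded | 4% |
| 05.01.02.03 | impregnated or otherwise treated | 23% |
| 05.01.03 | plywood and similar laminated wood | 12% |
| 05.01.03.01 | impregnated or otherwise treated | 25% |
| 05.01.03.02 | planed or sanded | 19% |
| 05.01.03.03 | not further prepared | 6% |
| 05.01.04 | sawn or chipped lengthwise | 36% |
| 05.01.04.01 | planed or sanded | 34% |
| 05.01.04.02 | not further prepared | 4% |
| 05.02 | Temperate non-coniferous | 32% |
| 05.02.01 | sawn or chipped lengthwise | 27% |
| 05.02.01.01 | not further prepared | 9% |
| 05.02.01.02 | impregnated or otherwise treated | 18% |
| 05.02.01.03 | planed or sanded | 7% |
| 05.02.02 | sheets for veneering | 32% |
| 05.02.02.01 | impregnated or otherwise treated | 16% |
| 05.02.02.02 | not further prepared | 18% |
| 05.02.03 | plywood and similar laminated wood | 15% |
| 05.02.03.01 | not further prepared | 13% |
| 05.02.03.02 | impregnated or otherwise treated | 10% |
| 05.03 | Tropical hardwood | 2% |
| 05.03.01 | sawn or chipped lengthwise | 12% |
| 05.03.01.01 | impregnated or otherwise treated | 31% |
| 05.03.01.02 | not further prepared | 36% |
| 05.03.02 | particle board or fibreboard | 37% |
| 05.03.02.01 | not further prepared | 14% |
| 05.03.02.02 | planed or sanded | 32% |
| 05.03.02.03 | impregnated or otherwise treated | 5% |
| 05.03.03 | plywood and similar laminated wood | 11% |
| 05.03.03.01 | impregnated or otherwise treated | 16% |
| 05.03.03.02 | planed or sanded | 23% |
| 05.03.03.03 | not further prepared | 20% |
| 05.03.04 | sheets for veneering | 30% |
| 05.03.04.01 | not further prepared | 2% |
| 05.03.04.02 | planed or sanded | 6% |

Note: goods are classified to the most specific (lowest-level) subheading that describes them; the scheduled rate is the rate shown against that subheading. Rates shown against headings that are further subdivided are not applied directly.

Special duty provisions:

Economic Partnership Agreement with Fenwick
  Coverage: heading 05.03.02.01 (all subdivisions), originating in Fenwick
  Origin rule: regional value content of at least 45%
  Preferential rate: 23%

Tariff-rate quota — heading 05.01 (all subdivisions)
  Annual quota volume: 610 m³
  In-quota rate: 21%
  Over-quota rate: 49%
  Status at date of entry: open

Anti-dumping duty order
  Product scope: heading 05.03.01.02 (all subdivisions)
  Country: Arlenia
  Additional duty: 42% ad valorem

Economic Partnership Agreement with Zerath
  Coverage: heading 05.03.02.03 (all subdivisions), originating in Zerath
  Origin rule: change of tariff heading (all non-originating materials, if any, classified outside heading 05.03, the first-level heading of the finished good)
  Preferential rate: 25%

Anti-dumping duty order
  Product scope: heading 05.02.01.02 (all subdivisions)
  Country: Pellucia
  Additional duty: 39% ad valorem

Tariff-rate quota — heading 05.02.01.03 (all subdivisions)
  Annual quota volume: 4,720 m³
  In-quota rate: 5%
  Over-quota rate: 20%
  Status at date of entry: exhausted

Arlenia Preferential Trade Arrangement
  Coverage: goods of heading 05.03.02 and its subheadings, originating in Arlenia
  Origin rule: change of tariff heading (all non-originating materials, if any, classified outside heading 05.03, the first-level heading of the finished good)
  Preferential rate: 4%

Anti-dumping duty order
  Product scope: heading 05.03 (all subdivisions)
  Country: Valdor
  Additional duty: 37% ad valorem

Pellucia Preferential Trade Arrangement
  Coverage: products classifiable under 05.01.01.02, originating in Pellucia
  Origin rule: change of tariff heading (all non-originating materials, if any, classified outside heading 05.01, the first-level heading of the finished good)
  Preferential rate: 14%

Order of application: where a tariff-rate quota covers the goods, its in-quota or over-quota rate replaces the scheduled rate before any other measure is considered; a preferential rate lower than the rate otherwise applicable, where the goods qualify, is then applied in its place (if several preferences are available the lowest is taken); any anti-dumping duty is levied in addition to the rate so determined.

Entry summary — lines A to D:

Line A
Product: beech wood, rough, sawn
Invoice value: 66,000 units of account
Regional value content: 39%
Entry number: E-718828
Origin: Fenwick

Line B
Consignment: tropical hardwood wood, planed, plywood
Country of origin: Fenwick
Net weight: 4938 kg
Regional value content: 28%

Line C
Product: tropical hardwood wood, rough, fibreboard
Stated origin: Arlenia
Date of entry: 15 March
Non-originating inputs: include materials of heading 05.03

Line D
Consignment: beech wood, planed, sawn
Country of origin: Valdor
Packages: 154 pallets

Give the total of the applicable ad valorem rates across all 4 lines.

Line A: beech → 05.02; sawn → 05.02.01; rough → 05.02.01.01. Scheduled 9%. Fenwick agreement on 05.03.02.01: 05.02.01.01 not covered. → 9%.
Line B: tropical hardwood → 05.03; plywood → 05.03.03; planed → 05.03.03.02. Scheduled 23%. Fenwick agreement on 05.03.02.01: 05.03.03.02 not covered. → 23%.
Line C: tropical hardwood → 05.03; fibreboard → 05.03.02; rough → 05.03.02.01. Scheduled 14%. Arlenia agreement on 05.03.02: CTH not met. → 14%.
Line D: beech → 05.02; sawn → 05.02.01; planed → 05.02.01.03. Scheduled 7%. quota on 05.02.01.03 exhausted → over-quota 20%. → 20%.
Sum: 9% + 23% + 14% + 20% = 66%.

66%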